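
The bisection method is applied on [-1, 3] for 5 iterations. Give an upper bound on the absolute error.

Bisection error bound: |error| ≤ (b-a)/2^n
|error| ≤ (3 - (-1))/2^5 = 4/2^5
|error| ≤ 0.1250000000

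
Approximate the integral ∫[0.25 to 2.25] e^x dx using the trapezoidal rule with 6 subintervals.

f(x) = e^x
a = 0.25, b = 2.25, n = 6
h = (b - a)/n = 0.333333

Trapezoidal rule: (h/2)[f(x₀) + 2f(x₁) + 2f(x₂) + ... + f(xₙ)]

x_0 = 0.2500, f(x_0) = 1.284025, coefficient = 1
x_1 = 0.5833, f(x_1) = 1.792002, coefficient = 2
x_2 = 0.9167, f(x_2) = 2.500940, coefficient = 2
x_3 = 1.2500, f(x_3) = 3.490343, coefficient = 2
x_4 = 1.5833, f(x_4) = 4.871166, coefficient = 2
x_5 = 1.9167, f(x_5) = 6.798260, coefficient = 2
x_6 = 2.2500, f(x_6) = 9.487736, coefficient = 1

I ≈ (0.333333/2) × 49.677182 = 8.279530
Exact value: 8.203710
Error: 0.075820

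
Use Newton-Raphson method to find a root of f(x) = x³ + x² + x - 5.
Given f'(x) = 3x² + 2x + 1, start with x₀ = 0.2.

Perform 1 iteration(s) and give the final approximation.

f(x) = x³ + x² + x - 5
f'(x) = 3x² + 2x + 1
x₀ = 0.2

Newton-Raphson formula: x_{n+1} = x_n - f(x_n)/f'(x_n)

Iteration 1:
  f(0.200000) = -4.752000
  f'(0.200000) = 1.520000
  x_1 = 0.200000 - (-4.752000)/1.520000 = 3.326316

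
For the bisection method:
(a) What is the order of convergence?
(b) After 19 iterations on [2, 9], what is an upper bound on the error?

(a) Bisection has linear (order 1) convergence; the error is halved each step.

(b) Error bound = (b-a)/2^n = (9 - 2)/2^{19}
    = 7/2^{19}

(a) 1 (linear); (b) error ≤ 1.34e-05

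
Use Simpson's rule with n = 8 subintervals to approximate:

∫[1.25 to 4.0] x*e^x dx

f(x) = x*e^x
a = 1.25, b = 4.0, n = 8
h = (b - a)/n = 0.343750

Simpson's rule: (h/3)[f(x₀) + 4f(x₁) + 2f(x₂) + ... + f(xₙ)]

x_0 = 1.2500, f(x_0) = 4.362929, coefficient = 1
x_1 = 1.5938, f(x_1) = 7.844712, coefficient = 4
x_2 = 1.9375, f(x_2) = 13.448916, coefficient = 2
x_3 = 2.2812, f(x_3) = 22.330948, coefficient = 4
x_4 = 2.6250, f(x_4) = 36.237007, coefficient = 2
x_5 = 2.9688, f(x_5) = 57.794348, coefficient = 4
x_6 = 3.3125, f(x_6) = 90.940295, coefficient = 2
x_7 = 3.6562, f(x_7) = 141.554957, coefficient = 4
x_8 = 4.0000, f(x_8) = 218.392600, coefficient = 1

I ≈ (0.343750/3) × 1422.107830 = 162.949855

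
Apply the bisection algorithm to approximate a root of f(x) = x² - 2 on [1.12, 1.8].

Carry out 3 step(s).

f(x) = x² - 2
Initial interval: [1.12, 1.8]

Iteration 1:
  c_1 = (1.120000 + 1.800000)/2 = 1.460000
  f(c_1) = f(1.460000) = 0.131600
  f(a) × f(c) < 0, new interval: [1.120000, 1.460000]
Iteration 2:
  c_2 = (1.120000 + 1.460000)/2 = 1.290000
  f(c_2) = f(1.290000) = -0.335900
  f(a) × f(c) ≥ 0, new interval: [1.290000, 1.460000]
Iteration 3:
  c_3 = (1.290000 + 1.460000)/2 = 1.375000
  f(c_3) = f(1.375000) = -0.109375
  f(a) × f(c) ≥ 0, new interval: [1.375000, 1.460000]

After 3 iteration(s), the approximation is c_3 = 1.375000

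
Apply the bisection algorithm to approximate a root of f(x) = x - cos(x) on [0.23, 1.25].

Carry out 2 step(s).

f(x) = x - cos(x)
Initial interval: [0.23, 1.25]

Iteration 1:
  c_1 = (0.230000 + 1.250000)/2 = 0.740000
  f(c_1) = f(0.740000) = 0.001531
  f(a) × f(c) < 0, new interval: [0.230000, 0.740000]
Iteration 2:
  c_2 = (0.230000 + 0.740000)/2 = 0.485000
  f(c_2) = f(0.485000) = -0.399675
  f(a) × f(c) ≥ 0, new interval: [0.485000, 0.740000]

After 2 iteration(s), the approximation is c_2 = 0.485000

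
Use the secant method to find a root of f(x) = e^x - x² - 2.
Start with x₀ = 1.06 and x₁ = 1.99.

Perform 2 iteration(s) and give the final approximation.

f(x) = e^x - x² - 2
x₀ = 1.06, x₁ = 1.99

Secant formula: x_{n+1} = x_n - f(x_n)(x_n - x_{n-1})/(f(x_n) - f(x_{n-1}))

Iteration 1:
  f(1.060000) = -0.237229
  f(1.990000) = 1.355434
  x_2 = 1.990000 - 1.355434×(1.990000 - 1.060000)/(1.355434 - (-0.237229))
       = 1.198525
Iteration 2:
  f(1.990000) = 1.355434
  f(1.198525) = -0.121239
  x_3 = 1.198525 - (-0.121239)×(1.198525 - 1.990000)/(-0.121239 - 1.355434)
       = 1.263507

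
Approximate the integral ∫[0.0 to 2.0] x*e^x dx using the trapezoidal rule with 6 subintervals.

f(x) = x*e^x
a = 0.0, b = 2.0, n = 6
h = (b - a)/n = 0.333333

Trapezoidal rule: (h/2)[f(x₀) + 2f(x₁) + 2f(x₂) + ... + f(xₙ)]

x_0 = 0.0000, f(x_0) = 0.000000, coefficient = 1
x_1 = 0.3333, f(x_1) = 0.465204, coefficient = 2
x_2 = 0.6667, f(x_2) = 1.298489, coefficient = 2
x_3 = 1.0000, f(x_3) = 2.718282, coefficient = 2
x_4 = 1.3333, f(x_4) = 5.058224, coefficient = 2
x_5 = 1.6667, f(x_5) = 8.824150, coefficient = 2
x_6 = 2.0000, f(x_6) = 14.778112, coefficient = 1

I ≈ (0.333333/2) × 51.506811 = 8.584468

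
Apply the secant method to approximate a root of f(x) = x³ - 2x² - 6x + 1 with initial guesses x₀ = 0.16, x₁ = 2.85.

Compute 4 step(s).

f(x) = x³ - 2x² - 6x + 1
x₀ = 0.16, x₁ = 2.85

Secant formula: x_{n+1} = x_n - f(x_n)(x_n - x_{n-1})/(f(x_n) - f(x_{n-1}))

Iteration 1:
  f(0.160000) = -0.007104
  f(2.850000) = -9.195875
  x_2 = 2.850000 - (-9.195875)×(2.850000 - 0.160000)/(-9.195875 - (-0.007104))
       = 0.157920
Iteration 2:
  f(2.850000) = -9.195875
  f(0.157920) = 0.006539
  x_3 = 0.157920 - 0.006539×(0.157920 - 2.850000)/(0.006539 - (-9.195875))
       = 0.159833
Iteration 3:
  f(0.157920) = 0.006539
  f(0.159833) = -0.006009
  x_4 = 0.159833 - (-0.006009)×(0.159833 - 0.157920)/(-0.006009 - 0.006539)
       = 0.158917
Iteration 4:
  f(0.159833) = -0.006009
  f(0.158917) = 0.000001
  x_5 = 0.158917 - 0.000001×(0.158917 - 0.159833)/(0.000001 - (-0.006009))
       = 0.158917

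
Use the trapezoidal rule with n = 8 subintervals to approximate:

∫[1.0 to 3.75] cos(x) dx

f(x) = cos(x)
a = 1.0, b = 3.75, n = 8
h = (b - a)/n = 0.343750

Trapezoidal rule: (h/2)[f(x₀) + 2f(x₁) + 2f(x₂) + ... + f(xₙ)]

x_0 = 1.0000, f(x_0) = 0.540302, coefficient = 1
x_1 = 1.3438, f(x_1) = 0.225101, coefficient = 2
x_2 = 1.6875, f(x_2) = -0.116439, coefficient = 2
x_3 = 2.0312, f(x_3) = -0.444355, coefficient = 2
x_4 = 2.3750, f(x_4) = -0.720278, coefficient = 2
x_5 = 2.7188, f(x_5) = -0.911926, coefficient = 2
x_6 = 3.0625, f(x_6) = -0.996874, coefficient = 2
x_7 = 3.4062, f(x_7) = -0.965182, coefficient = 2
x_8 = 3.7500, f(x_8) = -0.820559, coefficient = 1

I ≈ (0.343750/2) × -8.140164 = -1.399091
Exact value: -1.413032
Error: 0.013942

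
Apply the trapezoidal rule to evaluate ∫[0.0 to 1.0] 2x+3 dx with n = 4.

f(x) = 2x+3
a = 0.0, b = 1.0, n = 4
h = (b - a)/n = 0.250000

Trapezoidal rule: (h/2)[f(x₀) + 2f(x₁) + 2f(x₂) + ... + f(xₙ)]

x_0 = 0.0000, f(x_0) = 3.000000, coefficient = 1
x_1 = 0.2500, f(x_1) = 3.500000, coefficient = 2
x_2 = 0.5000, f(x_2) = 4.000000, coefficient = 2
x_3 = 0.7500, f(x_3) = 4.500000, coefficient = 2
x_4 = 1.0000, f(x_4) = 5.000000, coefficient = 1

I ≈ (0.250000/2) × 32.000000 = 4.000000
Exact value: 4.000000
Error: 0.000000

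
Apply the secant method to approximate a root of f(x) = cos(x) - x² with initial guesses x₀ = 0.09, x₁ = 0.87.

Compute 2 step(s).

f(x) = cos(x) - x²
x₀ = 0.09, x₁ = 0.87

Secant formula: x_{n+1} = x_n - f(x_n)(x_n - x_{n-1})/(f(x_n) - f(x_{n-1}))

Iteration 1:
  f(0.090000) = 0.987853
  f(0.870000) = -0.112073
  x_2 = 0.870000 - (-0.112073)×(0.870000 - 0.090000)/(-0.112073 - 0.987853)
       = 0.790524
Iteration 2:
  f(0.870000) = -0.112073
  f(0.790524) = 0.078544
  x_3 = 0.790524 - 0.078544×(0.790524 - 0.870000)/(0.078544 - (-0.112073))
       = 0.823272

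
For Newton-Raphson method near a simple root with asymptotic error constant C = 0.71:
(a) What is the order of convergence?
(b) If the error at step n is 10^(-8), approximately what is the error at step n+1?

(a) Newton-Raphson has quadratic (order 2) convergence near simple roots.
    This means |e_{n+1}| ≈ C|e_n|².

(b) With |e_n| = 10^(-8) and C = 0.71:
    |e_{n+1}| ≈ 0.71 × (10^(-8))² = 0.71 × 10^(-16)

(a) 2 (quadratic); (b) |e_{n+1}| ≈ 7.100e-17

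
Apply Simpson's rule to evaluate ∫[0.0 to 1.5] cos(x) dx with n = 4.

f(x) = cos(x)
a = 0.0, b = 1.5, n = 4
h = (b - a)/n = 0.375000

Simpson's rule: (h/3)[f(x₀) + 4f(x₁) + 2f(x₂) + ... + f(xₙ)]

x_0 = 0.0000, f(x_0) = 1.000000, coefficient = 1
x_1 = 0.3750, f(x_1) = 0.930508, coefficient = 4
x_2 = 0.7500, f(x_2) = 0.731689, coefficient = 2
x_3 = 1.1250, f(x_3) = 0.431177, coefficient = 4
x_4 = 1.5000, f(x_4) = 0.070737, coefficient = 1

I ≈ (0.375000/3) × 7.980851 = 0.997606
Exact value: 0.997495
Error: 0.000111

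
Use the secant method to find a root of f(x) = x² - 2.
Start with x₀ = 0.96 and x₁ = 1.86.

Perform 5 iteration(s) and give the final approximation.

f(x) = x² - 2
x₀ = 0.96, x₁ = 1.86

Secant formula: x_{n+1} = x_n - f(x_n)(x_n - x_{n-1})/(f(x_n) - f(x_{n-1}))

Iteration 1:
  f(0.960000) = -1.078400
  f(1.860000) = 1.459600
  x_2 = 1.860000 - 1.459600×(1.860000 - 0.960000)/(1.459600 - (-1.078400))
       = 1.342411
Iteration 2:
  f(1.860000) = 1.459600
  f(1.342411) = -0.197932
  x_3 = 1.342411 - (-0.197932)×(1.342411 - 1.860000)/(-0.197932 - 1.459600)
       = 1.404218
Iteration 3:
  f(1.342411) = -0.197932
  f(1.404218) = -0.028171
  x_4 = 1.404218 - (-0.028171)×(1.404218 - 1.342411)/(-0.028171 - (-0.197932))
       = 1.414475
Iteration 4:
  f(1.404218) = -0.028171
  f(1.414475) = 0.000739
  x_5 = 1.414475 - 0.000739×(1.414475 - 1.404218)/(0.000739 - (-0.028171))
       = 1.414213
Iteration 5:
  f(1.414475) = 0.000739
  f(1.414213) = -0.000003
  x_6 = 1.414213 - (-0.000003)×(1.414213 - 1.414475)/(-0.000003 - 0.000739)
       = 1.414214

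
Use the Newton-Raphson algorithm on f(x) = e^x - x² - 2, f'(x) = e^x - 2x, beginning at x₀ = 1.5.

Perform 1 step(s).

f(x) = e^x - x² - 2
f'(x) = e^x - 2x
x₀ = 1.5

Newton-Raphson formula: x_{n+1} = x_n - f(x_n)/f'(x_n)

Iteration 1:
  f(1.500000) = 0.231689
  f'(1.500000) = 1.481689
  x_1 = 1.500000 - 0.231689/1.481689 = 1.343632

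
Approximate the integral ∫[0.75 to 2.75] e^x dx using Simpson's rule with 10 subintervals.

f(x) = e^x
a = 0.75, b = 2.75, n = 10
h = (b - a)/n = 0.200000

Simpson's rule: (h/3)[f(x₀) + 4f(x₁) + 2f(x₂) + ... + f(xₙ)]

x_0 = 0.7500, f(x_0) = 2.117000, coefficient = 1
x_1 = 0.9500, f(x_1) = 2.585710, coefficient = 4
x_2 = 1.1500, f(x_2) = 3.158193, coefficient = 2
x_3 = 1.3500, f(x_3) = 3.857426, coefficient = 4
x_4 = 1.5500, f(x_4) = 4.711470, coefficient = 2
x_5 = 1.7500, f(x_5) = 5.754603, coefficient = 4
x_6 = 1.9500, f(x_6) = 7.028688, coefficient = 2
x_7 = 2.1500, f(x_7) = 8.584858, coefficient = 4
x_8 = 2.3500, f(x_8) = 10.485570, coefficient = 2
x_9 = 2.5500, f(x_9) = 12.807104, coefficient = 4
x_10 = 2.7500, f(x_10) = 15.642632, coefficient = 1

I ≈ (0.200000/3) × 202.886273 = 13.525752
Exact value: 13.525632
Error: 0.000120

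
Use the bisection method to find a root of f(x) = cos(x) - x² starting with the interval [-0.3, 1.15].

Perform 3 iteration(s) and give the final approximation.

f(x) = cos(x) - x²
Initial interval: [-0.3, 1.15]

Iteration 1:
  c_1 = (-0.300000 + 1.150000)/2 = 0.425000
  f(c_1) = f(0.425000) = 0.730414
  f(a) × f(c) ≥ 0, new interval: [0.425000, 1.150000]
Iteration 2:
  c_2 = (0.425000 + 1.150000)/2 = 0.787500
  f(c_2) = f(0.787500) = 0.085463
  f(a) × f(c) ≥ 0, new interval: [0.787500, 1.150000]
Iteration 3:
  c_3 = (0.787500 + 1.150000)/2 = 0.968750
  f(c_3) = f(0.968750) = -0.372146
  f(a) × f(c) < 0, new interval: [0.787500, 0.968750]

After 3 iteration(s), the approximation is c_3 = 0.968750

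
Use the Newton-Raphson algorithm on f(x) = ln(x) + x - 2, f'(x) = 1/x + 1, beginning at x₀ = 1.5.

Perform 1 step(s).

f(x) = ln(x) + x - 2
f'(x) = 1/x + 1
x₀ = 1.5

Newton-Raphson formula: x_{n+1} = x_n - f(x_n)/f'(x_n)

Iteration 1:
  f(1.500000) = -0.094535
  f'(1.500000) = 1.666667
  x_1 = 1.500000 - (-0.094535)/1.666667 = 1.556721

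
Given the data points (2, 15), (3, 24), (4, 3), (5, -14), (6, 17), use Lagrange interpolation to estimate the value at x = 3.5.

Lagrange interpolation formula:
P(x) = Σ yᵢ × Lᵢ(x)
where Lᵢ(x) = Π_{j≠i} (x - xⱼ)/(xᵢ - xⱼ)

L_0(3.5) = (3.5 - 3)/(2 - 3) × (3.5 - 4)/(2 - 4) × (3.5 - 5)/(2 - 5) × (3.5 - 6)/(2 - 6) = -0.039062
L_1(3.5) = (3.5 - 2)/(3 - 2) × (3.5 - 4)/(3 - 4) × (3.5 - 5)/(3 - 5) × (3.5 - 6)/(3 - 6) = 0.468750
L_2(3.5) = (3.5 - 2)/(4 - 2) × (3.5 - 3)/(4 - 3) × (3.5 - 5)/(4 - 5) × (3.5 - 6)/(4 - 6) = 0.703125
L_3(3.5) = (3.5 - 2)/(5 - 2) × (3.5 - 3)/(5 - 3) × (3.5 - 4)/(5 - 4) × (3.5 - 6)/(5 - 6) = -0.156250
L_4(3.5) = (3.5 - 2)/(6 - 2) × (3.5 - 3)/(6 - 3) × (3.5 - 4)/(6 - 4) × (3.5 - 5)/(6 - 5) = 0.023438

P(3.5) = 15×L_0(3.5) + 24×L_1(3.5) + 3×L_2(3.5) + (-14)×L_3(3.5) + 17×L_4(3.5)
P(3.5) = 15.359375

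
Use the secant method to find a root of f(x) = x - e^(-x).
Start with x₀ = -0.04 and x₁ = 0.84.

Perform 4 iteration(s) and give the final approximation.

f(x) = x - e^(-x)
x₀ = -0.04, x₁ = 0.84

Secant formula: x_{n+1} = x_n - f(x_n)(x_n - x_{n-1})/(f(x_n) - f(x_{n-1}))

Iteration 1:
  f(-0.040000) = -1.080811
  f(0.840000) = 0.408289
  x_2 = 0.840000 - 0.408289×(0.840000 - (-0.040000))/(0.408289 - (-1.080811))
       = 0.598717
Iteration 2:
  f(0.840000) = 0.408289
  f(0.598717) = 0.049201
  x_3 = 0.598717 - 0.049201×(0.598717 - 0.840000)/(0.049201 - 0.408289)
       = 0.565657
Iteration 3:
  f(0.598717) = 0.049201
  f(0.565657) = -0.002329
  x_4 = 0.565657 - (-0.002329)×(0.565657 - 0.598717)/(-0.002329 - 0.049201)
       = 0.567152
Iteration 4:
  f(0.565657) = -0.002329
  f(0.567152) = 0.000013
  x_5 = 0.567152 - 0.000013×(0.567152 - 0.565657)/(0.000013 - (-0.002329))
       = 0.567143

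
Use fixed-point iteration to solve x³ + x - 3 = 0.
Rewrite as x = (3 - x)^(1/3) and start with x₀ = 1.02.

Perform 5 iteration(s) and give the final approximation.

Equation: x³ + x - 3 = 0
Fixed-point form: x = (3 - x)^(1/3)
x₀ = 1.02

x_1 = g(1.020000) = 1.255707
x_2 = g(1.255707) = 1.203760
x_3 = g(1.203760) = 1.215593
x_4 = g(1.215593) = 1.212918
x_5 = g(1.212918) = 1.213523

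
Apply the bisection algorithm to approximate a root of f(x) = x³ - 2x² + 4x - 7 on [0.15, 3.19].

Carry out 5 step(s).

f(x) = x³ - 2x² + 4x - 7
Initial interval: [0.15, 3.19]

Iteration 1:
  c_1 = (0.150000 + 3.190000)/2 = 1.670000
  f(c_1) = f(1.670000) = -1.240337
  f(a) × f(c) ≥ 0, new interval: [1.670000, 3.190000]
Iteration 2:
  c_2 = (1.670000 + 3.190000)/2 = 2.430000
  f(c_2) = f(2.430000) = 5.259107
  f(a) × f(c) < 0, new interval: [1.670000, 2.430000]
Iteration 3:
  c_3 = (1.670000 + 2.430000)/2 = 2.050000
  f(c_3) = f(2.050000) = 1.410125
  f(a) × f(c) < 0, new interval: [1.670000, 2.050000]
Iteration 4:
  c_4 = (1.670000 + 2.050000)/2 = 1.860000
  f(c_4) = f(1.860000) = -0.044344
  f(a) × f(c) ≥ 0, new interval: [1.860000, 2.050000]
Iteration 5:
  c_5 = (1.860000 + 2.050000)/2 = 1.955000
  f(c_5) = f(1.955000) = 0.648009
  f(a) × f(c) < 0, new interval: [1.860000, 1.955000]

After 5 iteration(s), the approximation is c_5 = 1.955000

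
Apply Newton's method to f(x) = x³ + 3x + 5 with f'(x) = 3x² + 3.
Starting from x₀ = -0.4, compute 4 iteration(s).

f(x) = x³ + 3x + 5
f'(x) = 3x² + 3
x₀ = -0.4

Newton-Raphson formula: x_{n+1} = x_n - f(x_n)/f'(x_n)

Iteration 1:
  f(-0.400000) = 3.736000
  f'(-0.400000) = 3.480000
  x_1 = -0.400000 - 3.736000/3.480000 = -1.473563
Iteration 2:
  f(-1.473563) = -2.620368
  f'(-1.473563) = 9.514166
  x_2 = -1.473563 - (-2.620368)/9.514166 = -1.198146
Iteration 3:
  f(-1.198146) = -0.314439
  f'(-1.198146) = 7.306659
  x_3 = -1.198146 - (-0.314439)/7.306659 = -1.155111
Iteration 4:
  f(-1.155111) = -0.006577
  f'(-1.155111) = 7.002845
  x_4 = -1.155111 - (-0.006577)/7.002845 = -1.154172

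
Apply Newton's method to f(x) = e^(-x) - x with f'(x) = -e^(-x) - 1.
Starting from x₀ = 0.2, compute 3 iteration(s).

f(x) = e^(-x) - x
f'(x) = -e^(-x) - 1
x₀ = 0.2

Newton-Raphson formula: x_{n+1} = x_n - f(x_n)/f'(x_n)

Iteration 1:
  f(0.200000) = 0.618731
  f'(0.200000) = -1.818731
  x_1 = 0.200000 - 0.618731/(-1.818731) = 0.540199
Iteration 2:
  f(0.540199) = 0.042433
  f'(0.540199) = -1.582632
  x_2 = 0.540199 - 0.042433/(-1.582632) = 0.567011
Iteration 3:
  f(0.567011) = 0.000208
  f'(0.567011) = -1.567218
  x_3 = 0.567011 - 0.000208/(-1.567218) = 0.567143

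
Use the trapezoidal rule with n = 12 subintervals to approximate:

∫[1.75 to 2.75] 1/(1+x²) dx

f(x) = 1/(1+x²)
a = 1.75, b = 2.75, n = 12
h = (b - a)/n = 0.083333

Trapezoidal rule: (h/2)[f(x₀) + 2f(x₁) + 2f(x₂) + ... + f(xₙ)]

x_0 = 1.7500, f(x_0) = 0.246154, coefficient = 1
x_1 = 1.8333, f(x_1) = 0.229299, coefficient = 2
x_2 = 1.9167, f(x_2) = 0.213967, coefficient = 2
x_3 = 2.0000, f(x_3) = 0.200000, coefficient = 2
x_4 = 2.0833, f(x_4) = 0.187256, coefficient = 2
x_5 = 2.1667, f(x_5) = 0.175610, coefficient = 2
x_6 = 2.2500, f(x_6) = 0.164948, coefficient = 2
x_7 = 2.3333, f(x_7) = 0.155172, coefficient = 2
x_8 = 2.4167, f(x_8) = 0.146193, coefficient = 2
x_9 = 2.5000, f(x_9) = 0.137931, coefficient = 2
x_10 = 2.5833, f(x_10) = 0.130317, coefficient = 2
x_11 = 2.6667, f(x_11) = 0.123288, coefficient = 2
x_12 = 2.7500, f(x_12) = 0.116788, coefficient = 1

I ≈ (0.083333/2) × 4.090906 = 0.170454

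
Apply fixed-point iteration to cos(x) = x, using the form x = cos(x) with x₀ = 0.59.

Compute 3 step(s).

Equation: cos(x) = x
Fixed-point form: x = cos(x)
x₀ = 0.59

x_1 = g(0.590000) = 0.830941
x_2 = g(0.830941) = 0.674181
x_3 = g(0.674181) = 0.781218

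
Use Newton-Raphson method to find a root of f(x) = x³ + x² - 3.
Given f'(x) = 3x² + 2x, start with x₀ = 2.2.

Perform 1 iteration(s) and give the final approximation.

f(x) = x³ + x² - 3
f'(x) = 3x² + 2x
x₀ = 2.2

Newton-Raphson formula: x_{n+1} = x_n - f(x_n)/f'(x_n)

Iteration 1:
  f(2.200000) = 12.488000
  f'(2.200000) = 18.920000
  x_1 = 2.200000 - 12.488000/18.920000 = 1.539958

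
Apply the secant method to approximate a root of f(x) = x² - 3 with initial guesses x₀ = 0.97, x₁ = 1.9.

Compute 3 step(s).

f(x) = x² - 3
x₀ = 0.97, x₁ = 1.9

Secant formula: x_{n+1} = x_n - f(x_n)(x_n - x_{n-1})/(f(x_n) - f(x_{n-1}))

Iteration 1:
  f(0.970000) = -2.059100
  f(1.900000) = 0.610000
  x_2 = 1.900000 - 0.610000×(1.900000 - 0.970000)/(0.610000 - (-2.059100))
       = 1.687456
Iteration 2:
  f(1.900000) = 0.610000
  f(1.687456) = -0.152491
  x_3 = 1.687456 - (-0.152491)×(1.687456 - 1.900000)/(-0.152491 - 0.610000)
       = 1.729963
Iteration 3:
  f(1.687456) = -0.152491
  f(1.729963) = -0.007228
  x_4 = 1.729963 - (-0.007228)×(1.729963 - 1.687456)/(-0.007228 - (-0.152491))
       = 1.732078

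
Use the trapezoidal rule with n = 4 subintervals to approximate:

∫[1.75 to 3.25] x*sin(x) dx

f(x) = x*sin(x)
a = 1.75, b = 3.25, n = 4
h = (b - a)/n = 0.375000

Trapezoidal rule: (h/2)[f(x₀) + 2f(x₁) + 2f(x₂) + ... + f(xₙ)]

x_0 = 1.7500, f(x_0) = 1.721975, coefficient = 1
x_1 = 2.1250, f(x_1) = 1.806930, coefficient = 2
x_2 = 2.5000, f(x_2) = 1.496180, coefficient = 2
x_3 = 2.8750, f(x_3) = 0.757407, coefficient = 2
x_4 = 3.2500, f(x_4) = -0.351634, coefficient = 1

I ≈ (0.375000/2) × 9.491376 = 1.779633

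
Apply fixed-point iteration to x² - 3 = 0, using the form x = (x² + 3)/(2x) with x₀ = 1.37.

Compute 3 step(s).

Equation: x² - 3 = 0
Fixed-point form: x = (x² + 3)/(2x)
x₀ = 1.37

x_1 = g(1.370000) = 1.779891
x_2 = g(1.779891) = 1.732694
x_3 = g(1.732694) = 1.732051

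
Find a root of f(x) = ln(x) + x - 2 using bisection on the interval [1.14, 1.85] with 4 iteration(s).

f(x) = ln(x) + x - 2
Initial interval: [1.14, 1.85]

Iteration 1:
  c_1 = (1.140000 + 1.850000)/2 = 1.495000
  f(c_1) = f(1.495000) = -0.102874
  f(a) × f(c) ≥ 0, new interval: [1.495000, 1.850000]
Iteration 2:
  c_2 = (1.495000 + 1.850000)/2 = 1.672500
  f(c_2) = f(1.672500) = 0.186820
  f(a) × f(c) < 0, new interval: [1.495000, 1.672500]
Iteration 3:
  c_3 = (1.495000 + 1.672500)/2 = 1.583750
  f(c_3) = f(1.583750) = 0.043545
  f(a) × f(c) < 0, new interval: [1.495000, 1.583750]
Iteration 4:
  c_4 = (1.495000 + 1.583750)/2 = 1.539375
  f(c_4) = f(1.539375) = -0.029249
  f(a) × f(c) ≥ 0, new interval: [1.539375, 1.583750]

After 4 iteration(s), the approximation is c_4 = 1.539375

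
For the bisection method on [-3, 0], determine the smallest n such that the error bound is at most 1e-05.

We need (b-a)/2^n ≤ 1e-05
(0 - (-3))/2^n ≤ 1e-05
3/2^n ≤ 1e-05
2^n ≥ 300000
n ≥ log₂(300000) = 18.19
n ≥ 19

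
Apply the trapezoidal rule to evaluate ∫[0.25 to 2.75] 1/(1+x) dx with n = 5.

f(x) = 1/(1+x)
a = 0.25, b = 2.75, n = 5
h = (b - a)/n = 0.500000

Trapezoidal rule: (h/2)[f(x₀) + 2f(x₁) + 2f(x₂) + ... + f(xₙ)]

x_0 = 0.2500, f(x_0) = 0.800000, coefficient = 1
x_1 = 0.7500, f(x_1) = 0.571429, coefficient = 2
x_2 = 1.2500, f(x_2) = 0.444444, coefficient = 2
x_3 = 1.7500, f(x_3) = 0.363636, coefficient = 2
x_4 = 2.2500, f(x_4) = 0.307692, coefficient = 2
x_5 = 2.7500, f(x_5) = 0.266667, coefficient = 1

I ≈ (0.500000/2) × 4.441070 = 1.110268
Exact value: 1.098612
Error: 0.011655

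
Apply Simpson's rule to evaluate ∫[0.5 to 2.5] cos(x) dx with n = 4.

f(x) = cos(x)
a = 0.5, b = 2.5, n = 4
h = (b - a)/n = 0.500000

Simpson's rule: (h/3)[f(x₀) + 4f(x₁) + 2f(x₂) + ... + f(xₙ)]

x_0 = 0.5000, f(x_0) = 0.877583, coefficient = 1
x_1 = 1.0000, f(x_1) = 0.540302, coefficient = 4
x_2 = 1.5000, f(x_2) = 0.070737, coefficient = 2
x_3 = 2.0000, f(x_3) = -0.416147, coefficient = 4
x_4 = 2.5000, f(x_4) = -0.801144, coefficient = 1

I ≈ (0.500000/3) × 0.714535 = 0.119089
Exact value: 0.119047
Error: 0.000043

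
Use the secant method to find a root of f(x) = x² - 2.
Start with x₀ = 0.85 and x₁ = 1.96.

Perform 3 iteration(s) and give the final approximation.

f(x) = x² - 2
x₀ = 0.85, x₁ = 1.96

Secant formula: x_{n+1} = x_n - f(x_n)(x_n - x_{n-1})/(f(x_n) - f(x_{n-1}))

Iteration 1:
  f(0.850000) = -1.277500
  f(1.960000) = 1.841600
  x_2 = 1.960000 - 1.841600×(1.960000 - 0.850000)/(1.841600 - (-1.277500))
       = 1.304626
Iteration 2:
  f(1.960000) = 1.841600
  f(1.304626) = -0.297950
  x_3 = 1.304626 - (-0.297950)×(1.304626 - 1.960000)/(-0.297950 - 1.841600)
       = 1.395893
Iteration 3:
  f(1.304626) = -0.297950
  f(1.395893) = -0.051484
  x_4 = 1.395893 - (-0.051484)×(1.395893 - 1.304626)/(-0.051484 - (-0.297950))
       = 1.414957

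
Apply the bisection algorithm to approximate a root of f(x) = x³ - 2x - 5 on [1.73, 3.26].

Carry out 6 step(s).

f(x) = x³ - 2x - 5
Initial interval: [1.73, 3.26]

Iteration 1:
  c_1 = (1.730000 + 3.260000)/2 = 2.495000
  f(c_1) = f(2.495000) = 5.541437
  f(a) × f(c) < 0, new interval: [1.730000, 2.495000]
Iteration 2:
  c_2 = (1.730000 + 2.495000)/2 = 2.112500
  f(c_2) = f(2.112500) = 0.202361
  f(a) × f(c) < 0, new interval: [1.730000, 2.112500]
Iteration 3:
  c_3 = (1.730000 + 2.112500)/2 = 1.921250
  f(c_3) = f(1.921250) = -1.750779
  f(a) × f(c) ≥ 0, new interval: [1.921250, 2.112500]
Iteration 4:
  c_4 = (1.921250 + 2.112500)/2 = 2.016875
  f(c_4) = f(2.016875) = -0.829537
  f(a) × f(c) ≥ 0, new interval: [2.016875, 2.112500]
Iteration 5:
  c_5 = (2.016875 + 2.112500)/2 = 2.064687
  f(c_5) = f(2.064687) = -0.327747
  f(a) × f(c) ≥ 0, new interval: [2.064687, 2.112500]
Iteration 6:
  c_6 = (2.064687 + 2.112500)/2 = 2.088594
  f(c_6) = f(2.088594) = -0.066274
  f(a) × f(c) ≥ 0, new interval: [2.088594, 2.112500]

After 6 iteration(s), the approximation is c_6 = 2.088594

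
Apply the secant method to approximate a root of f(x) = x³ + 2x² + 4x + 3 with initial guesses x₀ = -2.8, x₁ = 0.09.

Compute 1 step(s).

f(x) = x³ + 2x² + 4x + 3
x₀ = -2.8, x₁ = 0.09

Secant formula: x_{n+1} = x_n - f(x_n)(x_n - x_{n-1})/(f(x_n) - f(x_{n-1}))

Iteration 1:
  f(-2.800000) = -14.472000
  f(0.090000) = 3.376929
  x_2 = 0.090000 - 3.376929×(0.090000 - (-2.800000))/(3.376929 - (-14.472000))
       = -0.456774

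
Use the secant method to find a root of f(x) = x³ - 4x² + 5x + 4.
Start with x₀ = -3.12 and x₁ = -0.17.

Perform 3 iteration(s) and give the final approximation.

f(x) = x³ - 4x² + 5x + 4
x₀ = -3.12, x₁ = -0.17

Secant formula: x_{n+1} = x_n - f(x_n)(x_n - x_{n-1})/(f(x_n) - f(x_{n-1}))

Iteration 1:
  f(-3.120000) = -80.908928
  f(-0.170000) = 3.029487
  x_2 = -0.170000 - 3.029487×(-0.170000 - (-3.120000))/(3.029487 - (-80.908928))
       = -0.276471
Iteration 2:
  f(-0.170000) = 3.029487
  f(-0.276471) = 2.290770
  x_3 = -0.276471 - 2.290770×(-0.276471 - (-0.170000))/(2.290770 - 3.029487)
       = -0.606638
Iteration 3:
  f(-0.276471) = 2.290770
  f(-0.606638) = -0.728472
  x_4 = -0.606638 - (-0.728472)×(-0.606638 - (-0.276471))/(-0.728472 - 2.290770)
       = -0.526976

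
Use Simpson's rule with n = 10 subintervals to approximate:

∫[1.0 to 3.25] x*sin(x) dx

f(x) = x*sin(x)
a = 1.0, b = 3.25, n = 10
h = (b - a)/n = 0.225000

Simpson's rule: (h/3)[f(x₀) + 4f(x₁) + 2f(x₂) + ... + f(xₙ)]

x_0 = 1.0000, f(x_0) = 0.841471, coefficient = 1
x_1 = 1.2250, f(x_1) = 1.152487, coefficient = 4
x_2 = 1.4500, f(x_2) = 1.439434, coefficient = 2
x_3 = 1.6750, f(x_3) = 1.665914, coefficient = 4
x_4 = 1.9000, f(x_4) = 1.797970, coefficient = 2
x_5 = 2.1250, f(x_5) = 1.806930, coefficient = 4
x_6 = 2.3500, f(x_6) = 1.671962, coefficient = 2
x_7 = 2.5750, f(x_7) = 1.382158, coefficient = 4
x_8 = 2.8000, f(x_8) = 0.937967, coefficient = 2
x_9 = 3.0250, f(x_9) = 0.351894, coefficient = 4
x_10 = 3.2500, f(x_10) = -0.351634, coefficient = 1

I ≈ (0.225000/3) × 37.622035 = 2.821653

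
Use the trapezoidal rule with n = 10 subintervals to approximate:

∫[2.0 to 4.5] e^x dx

f(x) = e^x
a = 2.0, b = 4.5, n = 10
h = (b - a)/n = 0.250000

Trapezoidal rule: (h/2)[f(x₀) + 2f(x₁) + 2f(x₂) + ... + f(xₙ)]

x_0 = 2.0000, f(x_0) = 7.389056, coefficient = 1
x_1 = 2.2500, f(x_1) = 9.487736, coefficient = 2
x_2 = 2.5000, f(x_2) = 12.182494, coefficient = 2
x_3 = 2.7500, f(x_3) = 15.642632, coefficient = 2
x_4 = 3.0000, f(x_4) = 20.085537, coefficient = 2
x_5 = 3.2500, f(x_5) = 25.790340, coefficient = 2
x_6 = 3.5000, f(x_6) = 33.115452, coefficient = 2
x_7 = 3.7500, f(x_7) = 42.521082, coefficient = 2
x_8 = 4.0000, f(x_8) = 54.598150, coefficient = 2
x_9 = 4.2500, f(x_9) = 70.105412, coefficient = 2
x_10 = 4.5000, f(x_10) = 90.017131, coefficient = 1

I ≈ (0.250000/2) × 664.463857 = 83.057982
Exact value: 82.628075
Error: 0.429907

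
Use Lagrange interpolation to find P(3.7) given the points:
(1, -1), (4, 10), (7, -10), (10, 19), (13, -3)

Lagrange interpolation formula:
P(x) = Σ yᵢ × Lᵢ(x)
where Lᵢ(x) = Π_{j≠i} (x - xⱼ)/(xᵢ - xⱼ)

L_0(3.7) = (3.7 - 4)/(1 - 4) × (3.7 - 7)/(1 - 7) × (3.7 - 10)/(1 - 10) × (3.7 - 13)/(1 - 13) = 0.029837
L_1(3.7) = (3.7 - 1)/(4 - 1) × (3.7 - 7)/(4 - 7) × (3.7 - 10)/(4 - 10) × (3.7 - 13)/(4 - 13) = 1.074150
L_2(3.7) = (3.7 - 1)/(7 - 1) × (3.7 - 4)/(7 - 4) × (3.7 - 10)/(7 - 10) × (3.7 - 13)/(7 - 13) = -0.146475
L_3(3.7) = (3.7 - 1)/(10 - 1) × (3.7 - 4)/(10 - 4) × (3.7 - 7)/(10 - 7) × (3.7 - 13)/(10 - 13) = 0.051150
L_4(3.7) = (3.7 - 1)/(13 - 1) × (3.7 - 4)/(13 - 4) × (3.7 - 7)/(13 - 7) × (3.7 - 10)/(13 - 10) = -0.008662

P(3.7) = (-1)×L_0(3.7) + 10×L_1(3.7) + (-10)×L_2(3.7) + 19×L_3(3.7) + (-3)×L_4(3.7)
P(3.7) = 13.174250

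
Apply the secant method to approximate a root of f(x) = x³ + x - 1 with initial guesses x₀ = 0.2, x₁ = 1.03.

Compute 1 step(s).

f(x) = x³ + x - 1
x₀ = 0.2, x₁ = 1.03

Secant formula: x_{n+1} = x_n - f(x_n)(x_n - x_{n-1})/(f(x_n) - f(x_{n-1}))

Iteration 1:
  f(0.200000) = -0.792000
  f(1.030000) = 1.122727
  x_2 = 1.030000 - 1.122727×(1.030000 - 0.200000)/(1.122727 - (-0.792000))
       = 0.543318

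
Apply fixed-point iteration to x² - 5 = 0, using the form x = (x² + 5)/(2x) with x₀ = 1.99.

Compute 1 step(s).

Equation: x² - 5 = 0
Fixed-point form: x = (x² + 5)/(2x)
x₀ = 1.99

x_1 = g(1.990000) = 2.251281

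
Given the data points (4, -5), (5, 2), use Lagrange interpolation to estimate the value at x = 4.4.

Lagrange interpolation formula:
P(x) = Σ yᵢ × Lᵢ(x)
where Lᵢ(x) = Π_{j≠i} (x - xⱼ)/(xᵢ - xⱼ)

L_0(4.4) = (4.4 - 5)/(4 - 5) = 0.600000
L_1(4.4) = (4.4 - 4)/(5 - 4) = 0.400000

P(4.4) = (-5)×L_0(4.4) + 2×L_1(4.4)
P(4.4) = -2.200000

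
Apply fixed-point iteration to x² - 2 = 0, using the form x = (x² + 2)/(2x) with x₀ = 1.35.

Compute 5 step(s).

Equation: x² - 2 = 0
Fixed-point form: x = (x² + 2)/(2x)
x₀ = 1.35

x_1 = g(1.350000) = 1.415741
x_2 = g(1.415741) = 1.414214
x_3 = g(1.414214) = 1.414214
x_4 = g(1.414214) = 1.414214
x_5 = g(1.414214) = 1.414214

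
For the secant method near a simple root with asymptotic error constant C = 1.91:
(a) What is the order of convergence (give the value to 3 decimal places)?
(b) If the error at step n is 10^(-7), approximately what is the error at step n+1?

(a) Secant method has superlinear convergence with order φ = (1+√5)/2 ≈ 1.618.
    This means |e_{n+1}| ≈ C|e_n|^1.618.

(b) With |e_n| = 10^(-7) and C = 1.91:
    |e_{n+1}| ≈ 1.91 × (10^(-7))^1.618 = 1.91 × 10^(-11.33)

(a) ≈ 1.618 (golden ratio); (b) |e_{n+1}| ≈ 9.011e-12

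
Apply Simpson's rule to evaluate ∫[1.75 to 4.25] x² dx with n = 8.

f(x) = x²
a = 1.75, b = 4.25, n = 8
h = (b - a)/n = 0.312500

Simpson's rule: (h/3)[f(x₀) + 4f(x₁) + 2f(x₂) + ... + f(xₙ)]

x_0 = 1.7500, f(x_0) = 3.062500, coefficient = 1
x_1 = 2.0625, f(x_1) = 4.253906, coefficient = 4
x_2 = 2.3750, f(x_2) = 5.640625, coefficient = 2
x_3 = 2.6875, f(x_3) = 7.222656, coefficient = 4
x_4 = 3.0000, f(x_4) = 9.000000, coefficient = 2
x_5 = 3.3125, f(x_5) = 10.972656, coefficient = 4
x_6 = 3.6250, f(x_6) = 13.140625, coefficient = 2
x_7 = 3.9375, f(x_7) = 15.503906, coefficient = 4
x_8 = 4.2500, f(x_8) = 18.062500, coefficient = 1

I ≈ (0.312500/3) × 228.500000 = 23.802083
Exact value: 23.802083
Error: 0.000000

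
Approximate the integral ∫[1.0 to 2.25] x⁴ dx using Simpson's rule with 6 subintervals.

f(x) = x⁴
a = 1.0, b = 2.25, n = 6
h = (b - a)/n = 0.208333

Simpson's rule: (h/3)[f(x₀) + 4f(x₁) + 2f(x₂) + ... + f(xₙ)]

x_0 = 1.0000, f(x_0) = 1.000000, coefficient = 1
x_1 = 1.2083, f(x_1) = 2.131803, coefficient = 4
x_2 = 1.4167, f(x_2) = 4.027826, coefficient = 2
x_3 = 1.6250, f(x_3) = 6.972900, coefficient = 4
x_4 = 1.8333, f(x_4) = 11.297068, coefficient = 2
x_5 = 2.0417, f(x_5) = 17.375582, coefficient = 4
x_6 = 2.2500, f(x_6) = 25.628906, coefficient = 1

I ≈ (0.208333/3) × 163.199834 = 11.333322
Exact value: 11.333008
Error: 0.000314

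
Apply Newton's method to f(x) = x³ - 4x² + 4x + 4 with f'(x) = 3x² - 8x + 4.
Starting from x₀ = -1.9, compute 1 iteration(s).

f(x) = x³ - 4x² + 4x + 4
f'(x) = 3x² - 8x + 4
x₀ = -1.9

Newton-Raphson formula: x_{n+1} = x_n - f(x_n)/f'(x_n)

Iteration 1:
  f(-1.900000) = -24.899000
  f'(-1.900000) = 30.030000
  x_1 = -1.900000 - (-24.899000)/30.030000 = -1.070862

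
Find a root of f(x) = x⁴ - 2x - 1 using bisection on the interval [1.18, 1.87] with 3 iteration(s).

f(x) = x⁴ - 2x - 1
Initial interval: [1.18, 1.87]

Iteration 1:
  c_1 = (1.180000 + 1.870000)/2 = 1.525000
  f(c_1) = f(1.525000) = 1.358532
  f(a) × f(c) < 0, new interval: [1.180000, 1.525000]
Iteration 2:
  c_2 = (1.180000 + 1.525000)/2 = 1.352500
  f(c_2) = f(1.352500) = -0.358822
  f(a) × f(c) ≥ 0, new interval: [1.352500, 1.525000]
Iteration 3:
  c_3 = (1.352500 + 1.525000)/2 = 1.438750
  f(c_3) = f(1.438750) = 0.407406
  f(a) × f(c) < 0, new interval: [1.352500, 1.438750]

After 3 iteration(s), the approximation is c_3 = 1.438750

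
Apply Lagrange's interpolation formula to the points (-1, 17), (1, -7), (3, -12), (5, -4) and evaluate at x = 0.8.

Lagrange interpolation formula:
P(x) = Σ yᵢ × Lᵢ(x)
where Lᵢ(x) = Π_{j≠i} (x - xⱼ)/(xᵢ - xⱼ)

L_0(0.8) = (0.8 - 1)/(-1 - 1) × (0.8 - 3)/(-1 - 3) × (0.8 - 5)/(-1 - 5) = 0.038500
L_1(0.8) = (0.8 - (-1))/(1 - (-1)) × (0.8 - 3)/(1 - 3) × (0.8 - 5)/(1 - 5) = 1.039500
L_2(0.8) = (0.8 - (-1))/(3 - (-1)) × (0.8 - 1)/(3 - 1) × (0.8 - 5)/(3 - 5) = -0.094500
L_3(0.8) = (0.8 - (-1))/(5 - (-1)) × (0.8 - 1)/(5 - 1) × (0.8 - 3)/(5 - 3) = 0.016500

P(0.8) = 17×L_0(0.8) + (-7)×L_1(0.8) + (-12)×L_2(0.8) + (-4)×L_3(0.8)
P(0.8) = -5.554000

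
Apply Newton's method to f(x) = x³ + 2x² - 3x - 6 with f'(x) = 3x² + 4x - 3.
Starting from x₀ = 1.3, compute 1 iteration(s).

f(x) = x³ + 2x² - 3x - 6
f'(x) = 3x² + 4x - 3
x₀ = 1.3

Newton-Raphson formula: x_{n+1} = x_n - f(x_n)/f'(x_n)

Iteration 1:
  f(1.300000) = -4.323000
  f'(1.300000) = 7.270000
  x_1 = 1.300000 - (-4.323000)/7.270000 = 1.894635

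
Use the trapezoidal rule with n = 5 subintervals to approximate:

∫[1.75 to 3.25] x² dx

f(x) = x²
a = 1.75, b = 3.25, n = 5
h = (b - a)/n = 0.300000

Trapezoidal rule: (h/2)[f(x₀) + 2f(x₁) + 2f(x₂) + ... + f(xₙ)]

x_0 = 1.7500, f(x_0) = 3.062500, coefficient = 1
x_1 = 2.0500, f(x_1) = 4.202500, coefficient = 2
x_2 = 2.3500, f(x_2) = 5.522500, coefficient = 2
x_3 = 2.6500, f(x_3) = 7.022500, coefficient = 2
x_4 = 2.9500, f(x_4) = 8.702500, coefficient = 2
x_5 = 3.2500, f(x_5) = 10.562500, coefficient = 1

I ≈ (0.300000/2) × 64.525000 = 9.678750
Exact value: 9.656250
Error: 0.022500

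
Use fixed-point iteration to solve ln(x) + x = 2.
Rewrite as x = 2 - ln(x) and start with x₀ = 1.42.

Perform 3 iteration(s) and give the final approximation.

Equation: ln(x) + x = 2
Fixed-point form: x = 2 - ln(x)
x₀ = 1.42

x_1 = g(1.420000) = 1.649343
x_2 = g(1.649343) = 1.499623
x_3 = g(1.499623) = 1.594786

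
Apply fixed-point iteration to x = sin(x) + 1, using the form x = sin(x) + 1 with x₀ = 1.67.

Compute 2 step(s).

Equation: x = sin(x) + 1
Fixed-point form: x = sin(x) + 1
x₀ = 1.67

x_1 = g(1.670000) = 1.995083
x_2 = g(1.995083) = 1.911332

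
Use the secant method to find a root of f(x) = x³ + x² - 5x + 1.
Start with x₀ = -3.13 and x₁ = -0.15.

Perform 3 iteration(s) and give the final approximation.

f(x) = x³ + x² - 5x + 1
x₀ = -3.13, x₁ = -0.15

Secant formula: x_{n+1} = x_n - f(x_n)(x_n - x_{n-1})/(f(x_n) - f(x_{n-1}))

Iteration 1:
  f(-3.130000) = -4.217397
  f(-0.150000) = 1.769125
  x_2 = -0.150000 - 1.769125×(-0.150000 - (-3.130000))/(1.769125 - (-4.217397))
       = -1.030644
Iteration 2:
  f(-0.150000) = 1.769125
  f(-1.030644) = 6.120668
  x_3 = -1.030644 - 6.120668×(-1.030644 - (-0.150000))/(6.120668 - 1.769125)
       = 0.208027
Iteration 3:
  f(-1.030644) = 6.120668
  f(0.208027) = 0.012144
  x_4 = 0.208027 - 0.012144×(0.208027 - (-1.030644))/(0.012144 - 6.120668)
       = 0.210489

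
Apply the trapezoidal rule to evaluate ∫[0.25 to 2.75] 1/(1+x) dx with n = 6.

f(x) = 1/(1+x)
a = 0.25, b = 2.75, n = 6
h = (b - a)/n = 0.416667

Trapezoidal rule: (h/2)[f(x₀) + 2f(x₁) + 2f(x₂) + ... + f(xₙ)]

x_0 = 0.2500, f(x_0) = 0.800000, coefficient = 1
x_1 = 0.6667, f(x_1) = 0.600000, coefficient = 2
x_2 = 1.0833, f(x_2) = 0.480000, coefficient = 2
x_3 = 1.5000, f(x_3) = 0.400000, coefficient = 2
x_4 = 1.9167, f(x_4) = 0.342857, coefficient = 2
x_5 = 2.3333, f(x_5) = 0.300000, coefficient = 2
x_6 = 2.7500, f(x_6) = 0.266667, coefficient = 1

I ≈ (0.416667/2) × 5.312381 = 1.106746
Exact value: 1.098612
Error: 0.008134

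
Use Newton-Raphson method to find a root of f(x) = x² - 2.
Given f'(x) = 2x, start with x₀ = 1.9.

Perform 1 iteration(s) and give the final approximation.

f(x) = x² - 2
f'(x) = 2x
x₀ = 1.9

Newton-Raphson formula: x_{n+1} = x_n - f(x_n)/f'(x_n)

Iteration 1:
  f(1.900000) = 1.610000
  f'(1.900000) = 3.800000
  x_1 = 1.900000 - 1.610000/3.800000 = 1.476316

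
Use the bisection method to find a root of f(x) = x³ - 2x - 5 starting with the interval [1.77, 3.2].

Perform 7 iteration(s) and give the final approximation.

f(x) = x³ - 2x - 5
Initial interval: [1.77, 3.2]

Iteration 1:
  c_1 = (1.770000 + 3.200000)/2 = 2.485000
  f(c_1) = f(2.485000) = 5.375434
  f(a) × f(c) < 0, new interval: [1.770000, 2.485000]
Iteration 2:
  c_2 = (1.770000 + 2.485000)/2 = 2.127500
  f(c_2) = f(2.127500) = 0.374610
  f(a) × f(c) < 0, new interval: [1.770000, 2.127500]
Iteration 3:
  c_3 = (1.770000 + 2.127500)/2 = 1.948750
  f(c_3) = f(1.948750) = -1.496875
  f(a) × f(c) ≥ 0, new interval: [1.948750, 2.127500]
Iteration 4:
  c_4 = (1.948750 + 2.127500)/2 = 2.038125
  f(c_4) = f(2.038125) = -0.609973
  f(a) × f(c) ≥ 0, new interval: [2.038125, 2.127500]
Iteration 5:
  c_5 = (2.038125 + 2.127500)/2 = 2.082813
  f(c_5) = f(2.082813) = -0.130160
  f(a) × f(c) ≥ 0, new interval: [2.082813, 2.127500]
Iteration 6:
  c_6 = (2.082813 + 2.127500)/2 = 2.105156
  f(c_6) = f(2.105156) = 0.119072
  f(a) × f(c) < 0, new interval: [2.082813, 2.105156]
Iteration 7:
  c_7 = (2.082813 + 2.105156)/2 = 2.093984
  f(c_7) = f(2.093984) = -0.006328
  f(a) × f(c) ≥ 0, new interval: [2.093984, 2.105156]

After 7 iteration(s), the approximation is c_7 = 2.093984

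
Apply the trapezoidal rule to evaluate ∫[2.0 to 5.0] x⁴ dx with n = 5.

f(x) = x⁴
a = 2.0, b = 5.0, n = 5
h = (b - a)/n = 0.600000

Trapezoidal rule: (h/2)[f(x₀) + 2f(x₁) + 2f(x₂) + ... + f(xₙ)]

x_0 = 2.0000, f(x_0) = 16.000000, coefficient = 1
x_1 = 2.6000, f(x_1) = 45.697600, coefficient = 2
x_2 = 3.2000, f(x_2) = 104.857600, coefficient = 2
x_3 = 3.8000, f(x_3) = 208.513600, coefficient = 2
x_4 = 4.4000, f(x_4) = 374.809600, coefficient = 2
x_5 = 5.0000, f(x_5) = 625.000000, coefficient = 1

I ≈ (0.600000/2) × 2108.756800 = 632.627040
Exact value: 618.600000
Error: 14.027040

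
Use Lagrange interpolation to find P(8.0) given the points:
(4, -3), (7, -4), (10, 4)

Lagrange interpolation formula:
P(x) = Σ yᵢ × Lᵢ(x)
where Lᵢ(x) = Π_{j≠i} (x - xⱼ)/(xᵢ - xⱼ)

L_0(8.0) = (8.0 - 7)/(4 - 7) × (8.0 - 10)/(4 - 10) = -0.111111
L_1(8.0) = (8.0 - 4)/(7 - 4) × (8.0 - 10)/(7 - 10) = 0.888889
L_2(8.0) = (8.0 - 4)/(10 - 4) × (8.0 - 7)/(10 - 7) = 0.222222

P(8.0) = (-3)×L_0(8.0) + (-4)×L_1(8.0) + 4×L_2(8.0)
P(8.0) = -2.333333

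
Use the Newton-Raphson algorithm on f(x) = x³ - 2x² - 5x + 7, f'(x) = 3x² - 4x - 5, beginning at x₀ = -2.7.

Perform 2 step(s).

f(x) = x³ - 2x² - 5x + 7
f'(x) = 3x² - 4x - 5
x₀ = -2.7

Newton-Raphson formula: x_{n+1} = x_n - f(x_n)/f'(x_n)

Iteration 1:
  f(-2.700000) = -13.763000
  f'(-2.700000) = 27.670000
  x_1 = -2.700000 - (-13.763000)/27.670000 = -2.202602
Iteration 2:
  f(-2.202602) = -2.375729
  f'(-2.202602) = 18.364776
  x_2 = -2.202602 - (-2.375729)/18.364776 = -2.073239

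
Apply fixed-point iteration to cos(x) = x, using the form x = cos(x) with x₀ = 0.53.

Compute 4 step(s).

Equation: cos(x) = x
Fixed-point form: x = cos(x)
x₀ = 0.53

x_1 = g(0.530000) = 0.862807
x_2 = g(0.862807) = 0.650308
x_3 = g(0.650308) = 0.795898
x_4 = g(0.795898) = 0.699644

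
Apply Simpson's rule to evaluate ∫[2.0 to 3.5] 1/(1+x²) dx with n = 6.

f(x) = 1/(1+x²)
a = 2.0, b = 3.5, n = 6
h = (b - a)/n = 0.250000

Simpson's rule: (h/3)[f(x₀) + 4f(x₁) + 2f(x₂) + ... + f(xₙ)]

x_0 = 2.0000, f(x_0) = 0.200000, coefficient = 1
x_1 = 2.2500, f(x_1) = 0.164948, coefficient = 4
x_2 = 2.5000, f(x_2) = 0.137931, coefficient = 2
x_3 = 2.7500, f(x_3) = 0.116788, coefficient = 4
x_4 = 3.0000, f(x_4) = 0.100000, coefficient = 2
x_5 = 3.2500, f(x_5) = 0.086486, coefficient = 4
x_6 = 3.5000, f(x_6) = 0.075472, coefficient = 1

I ≈ (0.250000/3) × 2.224227 = 0.185352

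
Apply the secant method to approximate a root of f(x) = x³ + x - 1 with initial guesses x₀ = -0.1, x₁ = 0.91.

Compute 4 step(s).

f(x) = x³ + x - 1
x₀ = -0.1, x₁ = 0.91

Secant formula: x_{n+1} = x_n - f(x_n)(x_n - x_{n-1})/(f(x_n) - f(x_{n-1}))

Iteration 1:
  f(-0.100000) = -1.101000
  f(0.910000) = 0.663571
  x_2 = 0.910000 - 0.663571×(0.910000 - (-0.100000))/(0.663571 - (-1.101000))
       = 0.530187
Iteration 2:
  f(0.910000) = 0.663571
  f(0.530187) = -0.320778
  x_3 = 0.530187 - (-0.320778)×(0.530187 - 0.910000)/(-0.320778 - 0.663571)
       = 0.653960
Iteration 3:
  f(0.530187) = -0.320778
  f(0.653960) = -0.066365
  x_4 = 0.653960 - (-0.066365)×(0.653960 - 0.530187)/(-0.066365 - (-0.320778))
       = 0.686247
Iteration 4:
  f(0.653960) = -0.066365
  f(0.686247) = 0.009424
  x_5 = 0.686247 - 0.009424×(0.686247 - 0.653960)/(0.009424 - (-0.066365))
       = 0.682232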